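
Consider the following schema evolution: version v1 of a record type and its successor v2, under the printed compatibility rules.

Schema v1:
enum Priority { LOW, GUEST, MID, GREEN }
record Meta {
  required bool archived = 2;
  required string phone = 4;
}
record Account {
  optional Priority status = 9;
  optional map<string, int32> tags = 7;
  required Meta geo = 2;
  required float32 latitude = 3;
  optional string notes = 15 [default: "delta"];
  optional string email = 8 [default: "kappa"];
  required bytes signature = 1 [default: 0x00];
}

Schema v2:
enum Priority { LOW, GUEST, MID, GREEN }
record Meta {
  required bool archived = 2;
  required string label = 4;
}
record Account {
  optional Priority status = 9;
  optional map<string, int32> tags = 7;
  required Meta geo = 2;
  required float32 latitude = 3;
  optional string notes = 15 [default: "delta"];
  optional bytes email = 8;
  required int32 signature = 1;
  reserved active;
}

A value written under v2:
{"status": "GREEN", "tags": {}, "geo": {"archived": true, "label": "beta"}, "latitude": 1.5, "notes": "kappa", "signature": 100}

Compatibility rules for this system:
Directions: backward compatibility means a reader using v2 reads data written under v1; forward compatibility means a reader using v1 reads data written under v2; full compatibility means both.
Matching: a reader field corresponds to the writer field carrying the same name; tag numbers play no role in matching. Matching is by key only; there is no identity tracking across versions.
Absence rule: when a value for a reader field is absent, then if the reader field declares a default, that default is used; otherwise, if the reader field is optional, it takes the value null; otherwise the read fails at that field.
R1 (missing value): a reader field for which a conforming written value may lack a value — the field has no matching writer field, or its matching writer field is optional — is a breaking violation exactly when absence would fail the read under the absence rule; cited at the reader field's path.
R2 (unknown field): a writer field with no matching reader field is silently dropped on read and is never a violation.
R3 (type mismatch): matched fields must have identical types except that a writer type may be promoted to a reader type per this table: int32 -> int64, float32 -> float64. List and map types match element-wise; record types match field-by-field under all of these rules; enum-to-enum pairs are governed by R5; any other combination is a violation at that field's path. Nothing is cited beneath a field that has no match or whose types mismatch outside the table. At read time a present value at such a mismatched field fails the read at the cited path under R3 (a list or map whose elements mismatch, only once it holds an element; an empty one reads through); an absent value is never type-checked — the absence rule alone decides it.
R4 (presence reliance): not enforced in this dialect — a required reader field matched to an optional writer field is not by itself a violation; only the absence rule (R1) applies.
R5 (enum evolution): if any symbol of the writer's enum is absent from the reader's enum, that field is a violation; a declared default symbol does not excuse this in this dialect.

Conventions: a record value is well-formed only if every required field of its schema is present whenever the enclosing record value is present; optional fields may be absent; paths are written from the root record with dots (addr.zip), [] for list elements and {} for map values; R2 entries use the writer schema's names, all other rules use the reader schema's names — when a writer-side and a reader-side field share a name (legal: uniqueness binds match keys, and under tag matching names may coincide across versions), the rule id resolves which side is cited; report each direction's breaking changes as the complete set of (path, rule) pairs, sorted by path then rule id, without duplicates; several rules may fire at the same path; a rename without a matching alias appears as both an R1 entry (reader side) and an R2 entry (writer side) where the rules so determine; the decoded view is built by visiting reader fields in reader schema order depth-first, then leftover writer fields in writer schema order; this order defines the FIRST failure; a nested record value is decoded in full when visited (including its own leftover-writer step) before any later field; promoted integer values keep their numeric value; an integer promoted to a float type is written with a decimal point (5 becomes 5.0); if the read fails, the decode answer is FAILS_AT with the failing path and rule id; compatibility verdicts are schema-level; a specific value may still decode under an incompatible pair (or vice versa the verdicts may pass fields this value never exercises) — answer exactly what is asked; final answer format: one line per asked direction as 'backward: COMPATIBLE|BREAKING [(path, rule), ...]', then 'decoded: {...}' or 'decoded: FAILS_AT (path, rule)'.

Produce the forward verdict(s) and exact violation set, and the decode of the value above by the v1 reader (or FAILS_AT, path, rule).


in Account below, arrows point writer -> reader
checking forward for Account: reader v1 against writer v2:
  status <- status (Priority -> Priority, writer optional)
  tags <- tags (map<string, int32> -> map<string, int32>, writer optional)
  geo <- geo (Meta -> Meta, writer required)
  latitude <- latitude (float32 -> float32, writer required)
  notes <- notes (string -> string, writer optional)
  email <- email (bytes -> string, writer optional)
  signature <- signature (int32 -> bytes, writer required)
  geo.archived <- geo.archived (bool -> bool, writer required)
  no writer field matches reader geo.phone
  writer geo.label: unknown to reader
  violation R3 at email
  violation R1 at geo.phone
  violation R3 at signature
  => forward: BREAKING (3)
decoding the Account value with the v1 reader:
  status := "GREEN"
  tags := {}
  geo.archived := true
  read fails at geo.phone under R1 (no fill)
  => FAILS_AT (geo.phone, R1)

forward: BREAKING [(email, R3), (geo.phone, R1), (signature, R3)]; decoded: FAILS_AT (geo.phone, R1)


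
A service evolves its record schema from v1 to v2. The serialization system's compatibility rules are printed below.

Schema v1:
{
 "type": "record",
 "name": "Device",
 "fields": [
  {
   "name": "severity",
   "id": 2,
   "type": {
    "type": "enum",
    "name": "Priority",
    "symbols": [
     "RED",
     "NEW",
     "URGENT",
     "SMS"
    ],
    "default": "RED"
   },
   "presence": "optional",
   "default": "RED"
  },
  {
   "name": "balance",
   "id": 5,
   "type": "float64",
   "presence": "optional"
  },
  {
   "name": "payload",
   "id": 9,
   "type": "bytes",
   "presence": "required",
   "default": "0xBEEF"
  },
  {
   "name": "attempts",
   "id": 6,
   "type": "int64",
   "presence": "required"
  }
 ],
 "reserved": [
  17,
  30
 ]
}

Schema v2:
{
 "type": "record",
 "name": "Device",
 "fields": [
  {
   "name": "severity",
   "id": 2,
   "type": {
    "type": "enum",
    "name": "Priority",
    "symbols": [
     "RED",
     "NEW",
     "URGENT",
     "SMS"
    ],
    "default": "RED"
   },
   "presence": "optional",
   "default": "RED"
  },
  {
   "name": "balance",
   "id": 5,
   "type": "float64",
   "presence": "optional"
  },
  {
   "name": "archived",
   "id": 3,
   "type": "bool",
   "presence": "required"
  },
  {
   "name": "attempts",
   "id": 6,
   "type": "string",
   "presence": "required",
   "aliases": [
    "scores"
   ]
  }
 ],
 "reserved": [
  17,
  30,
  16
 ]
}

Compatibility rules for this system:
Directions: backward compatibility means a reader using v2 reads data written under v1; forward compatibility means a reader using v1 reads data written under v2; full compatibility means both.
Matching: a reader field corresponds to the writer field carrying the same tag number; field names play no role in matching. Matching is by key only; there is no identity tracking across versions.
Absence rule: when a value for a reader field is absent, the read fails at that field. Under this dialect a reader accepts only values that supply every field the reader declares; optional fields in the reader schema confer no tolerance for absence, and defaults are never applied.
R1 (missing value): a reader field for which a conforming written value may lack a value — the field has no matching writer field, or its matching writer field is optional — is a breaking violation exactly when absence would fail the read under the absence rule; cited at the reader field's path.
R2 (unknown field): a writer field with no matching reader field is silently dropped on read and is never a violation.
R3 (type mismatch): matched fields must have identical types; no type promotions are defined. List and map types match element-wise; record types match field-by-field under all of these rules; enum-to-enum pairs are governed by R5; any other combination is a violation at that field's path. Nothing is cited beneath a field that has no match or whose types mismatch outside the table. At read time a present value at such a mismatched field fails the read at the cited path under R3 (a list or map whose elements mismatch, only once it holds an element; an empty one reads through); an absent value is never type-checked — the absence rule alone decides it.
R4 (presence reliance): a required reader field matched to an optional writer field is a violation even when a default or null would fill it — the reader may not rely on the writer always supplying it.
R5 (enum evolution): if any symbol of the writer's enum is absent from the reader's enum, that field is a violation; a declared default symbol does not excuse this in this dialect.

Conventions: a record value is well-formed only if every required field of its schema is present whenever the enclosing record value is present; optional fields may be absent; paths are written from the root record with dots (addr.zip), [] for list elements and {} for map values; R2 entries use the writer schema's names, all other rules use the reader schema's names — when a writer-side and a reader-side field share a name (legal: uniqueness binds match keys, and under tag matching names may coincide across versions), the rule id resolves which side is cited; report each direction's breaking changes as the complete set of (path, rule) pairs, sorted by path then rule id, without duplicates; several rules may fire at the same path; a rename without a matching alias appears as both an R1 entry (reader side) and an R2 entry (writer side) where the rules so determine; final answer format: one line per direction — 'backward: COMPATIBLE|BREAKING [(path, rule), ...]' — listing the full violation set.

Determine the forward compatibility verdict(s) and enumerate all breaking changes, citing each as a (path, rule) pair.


forward: BREAKING [(attempts, R3), (balance, R1), (payload, R1), (severity, R1)]

the writer's type comes first in each Device pair
forward analysis of Device with v1 as reader and v2 as writer:
  Priority -> Priority, writer optional: severity aligns to severity
  float64 -> float64, writer optional: balance aligns to balance
  no writer field matches reader payload
  string -> int64, writer required: attempts aligns to attempts
  archived (writer side), unknown to reader
  R3 fires at attempts
  R1 fires at balance
  R1 fires at payload
  R1 fires at severity
  => forward: BREAKING (4)
ruling out the remaining Device differences:
  added field archived to record Device: required bool, tag 3 (in v2 it sits immediately before attempts) -> affects backward compatibility only, which is not asked


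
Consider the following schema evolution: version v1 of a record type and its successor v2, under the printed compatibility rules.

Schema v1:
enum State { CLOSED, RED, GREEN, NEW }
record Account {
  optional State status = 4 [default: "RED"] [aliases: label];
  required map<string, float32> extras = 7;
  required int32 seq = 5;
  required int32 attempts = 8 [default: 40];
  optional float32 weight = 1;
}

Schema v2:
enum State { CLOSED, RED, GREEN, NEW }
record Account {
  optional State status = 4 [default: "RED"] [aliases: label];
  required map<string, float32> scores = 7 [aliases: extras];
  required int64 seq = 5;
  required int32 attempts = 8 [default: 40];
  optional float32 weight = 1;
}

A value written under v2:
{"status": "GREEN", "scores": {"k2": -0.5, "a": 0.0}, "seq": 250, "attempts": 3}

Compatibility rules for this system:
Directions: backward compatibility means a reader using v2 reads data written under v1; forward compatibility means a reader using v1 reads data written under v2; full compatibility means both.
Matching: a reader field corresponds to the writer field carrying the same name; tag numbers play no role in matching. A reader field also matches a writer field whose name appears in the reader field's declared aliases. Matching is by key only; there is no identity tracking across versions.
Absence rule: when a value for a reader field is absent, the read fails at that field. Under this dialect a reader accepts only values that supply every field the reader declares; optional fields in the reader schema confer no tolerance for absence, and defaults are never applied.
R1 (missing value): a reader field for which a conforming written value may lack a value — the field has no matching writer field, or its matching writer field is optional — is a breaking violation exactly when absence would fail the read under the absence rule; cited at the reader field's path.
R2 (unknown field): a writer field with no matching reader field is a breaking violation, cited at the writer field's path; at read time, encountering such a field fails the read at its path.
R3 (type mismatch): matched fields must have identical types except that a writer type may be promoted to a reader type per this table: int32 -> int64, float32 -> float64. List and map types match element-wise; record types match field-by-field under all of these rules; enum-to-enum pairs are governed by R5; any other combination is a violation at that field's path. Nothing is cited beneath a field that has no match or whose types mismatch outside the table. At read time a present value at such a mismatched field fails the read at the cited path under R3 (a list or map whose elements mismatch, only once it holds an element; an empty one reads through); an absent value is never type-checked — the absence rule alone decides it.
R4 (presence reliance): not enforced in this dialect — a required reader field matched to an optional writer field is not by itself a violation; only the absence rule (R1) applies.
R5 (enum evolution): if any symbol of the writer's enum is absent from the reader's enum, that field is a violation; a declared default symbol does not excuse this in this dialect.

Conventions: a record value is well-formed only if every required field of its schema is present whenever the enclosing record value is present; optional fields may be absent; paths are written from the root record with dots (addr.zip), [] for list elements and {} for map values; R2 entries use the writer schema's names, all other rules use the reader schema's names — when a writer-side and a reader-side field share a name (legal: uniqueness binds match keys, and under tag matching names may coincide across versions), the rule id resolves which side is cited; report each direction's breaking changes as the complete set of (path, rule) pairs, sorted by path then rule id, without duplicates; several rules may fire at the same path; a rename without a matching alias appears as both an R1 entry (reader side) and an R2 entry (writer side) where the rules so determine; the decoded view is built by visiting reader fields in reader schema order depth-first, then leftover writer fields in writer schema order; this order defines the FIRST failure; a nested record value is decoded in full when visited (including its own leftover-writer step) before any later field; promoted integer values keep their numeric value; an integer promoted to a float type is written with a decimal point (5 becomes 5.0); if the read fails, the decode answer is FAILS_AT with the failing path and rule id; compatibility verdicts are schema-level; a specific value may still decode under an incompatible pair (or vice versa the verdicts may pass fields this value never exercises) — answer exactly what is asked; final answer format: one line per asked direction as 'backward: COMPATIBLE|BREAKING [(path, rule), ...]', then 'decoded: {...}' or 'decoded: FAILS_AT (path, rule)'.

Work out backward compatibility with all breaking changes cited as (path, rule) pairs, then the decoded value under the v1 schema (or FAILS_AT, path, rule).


backward: BREAKING [(status, R1), (weight, R1)]; decoded: FAILS_AT (extras, R1)

in Account below, arrows point writer -> reader
backward for Account (reader v2, writer v1):
  status <- status (State -> State, writer optional)
  scores <- extras (map<string, float32> -> map<string, float32>, writer required)
  seq <- seq (int32 -> int64, writer required)
  attempts <- attempts (int32 -> int32, writer required)
  weight <- weight (float32 -> float32, writer optional)
  rule R1 violated at status
  rule R1 violated at weight
  => 2 violation(s): backward is BREAKING for Account
decode walk for Account under reader schema v1:
  status := "GREEN"
  read fails at extras under R1 (no fill)
  => FAILS_AT (extras, R1)
ruling out the remaining Account differences:
  field seq in record Account: type int32 changed to int64 -> fires only in the forward direction of Account, which is not asked here


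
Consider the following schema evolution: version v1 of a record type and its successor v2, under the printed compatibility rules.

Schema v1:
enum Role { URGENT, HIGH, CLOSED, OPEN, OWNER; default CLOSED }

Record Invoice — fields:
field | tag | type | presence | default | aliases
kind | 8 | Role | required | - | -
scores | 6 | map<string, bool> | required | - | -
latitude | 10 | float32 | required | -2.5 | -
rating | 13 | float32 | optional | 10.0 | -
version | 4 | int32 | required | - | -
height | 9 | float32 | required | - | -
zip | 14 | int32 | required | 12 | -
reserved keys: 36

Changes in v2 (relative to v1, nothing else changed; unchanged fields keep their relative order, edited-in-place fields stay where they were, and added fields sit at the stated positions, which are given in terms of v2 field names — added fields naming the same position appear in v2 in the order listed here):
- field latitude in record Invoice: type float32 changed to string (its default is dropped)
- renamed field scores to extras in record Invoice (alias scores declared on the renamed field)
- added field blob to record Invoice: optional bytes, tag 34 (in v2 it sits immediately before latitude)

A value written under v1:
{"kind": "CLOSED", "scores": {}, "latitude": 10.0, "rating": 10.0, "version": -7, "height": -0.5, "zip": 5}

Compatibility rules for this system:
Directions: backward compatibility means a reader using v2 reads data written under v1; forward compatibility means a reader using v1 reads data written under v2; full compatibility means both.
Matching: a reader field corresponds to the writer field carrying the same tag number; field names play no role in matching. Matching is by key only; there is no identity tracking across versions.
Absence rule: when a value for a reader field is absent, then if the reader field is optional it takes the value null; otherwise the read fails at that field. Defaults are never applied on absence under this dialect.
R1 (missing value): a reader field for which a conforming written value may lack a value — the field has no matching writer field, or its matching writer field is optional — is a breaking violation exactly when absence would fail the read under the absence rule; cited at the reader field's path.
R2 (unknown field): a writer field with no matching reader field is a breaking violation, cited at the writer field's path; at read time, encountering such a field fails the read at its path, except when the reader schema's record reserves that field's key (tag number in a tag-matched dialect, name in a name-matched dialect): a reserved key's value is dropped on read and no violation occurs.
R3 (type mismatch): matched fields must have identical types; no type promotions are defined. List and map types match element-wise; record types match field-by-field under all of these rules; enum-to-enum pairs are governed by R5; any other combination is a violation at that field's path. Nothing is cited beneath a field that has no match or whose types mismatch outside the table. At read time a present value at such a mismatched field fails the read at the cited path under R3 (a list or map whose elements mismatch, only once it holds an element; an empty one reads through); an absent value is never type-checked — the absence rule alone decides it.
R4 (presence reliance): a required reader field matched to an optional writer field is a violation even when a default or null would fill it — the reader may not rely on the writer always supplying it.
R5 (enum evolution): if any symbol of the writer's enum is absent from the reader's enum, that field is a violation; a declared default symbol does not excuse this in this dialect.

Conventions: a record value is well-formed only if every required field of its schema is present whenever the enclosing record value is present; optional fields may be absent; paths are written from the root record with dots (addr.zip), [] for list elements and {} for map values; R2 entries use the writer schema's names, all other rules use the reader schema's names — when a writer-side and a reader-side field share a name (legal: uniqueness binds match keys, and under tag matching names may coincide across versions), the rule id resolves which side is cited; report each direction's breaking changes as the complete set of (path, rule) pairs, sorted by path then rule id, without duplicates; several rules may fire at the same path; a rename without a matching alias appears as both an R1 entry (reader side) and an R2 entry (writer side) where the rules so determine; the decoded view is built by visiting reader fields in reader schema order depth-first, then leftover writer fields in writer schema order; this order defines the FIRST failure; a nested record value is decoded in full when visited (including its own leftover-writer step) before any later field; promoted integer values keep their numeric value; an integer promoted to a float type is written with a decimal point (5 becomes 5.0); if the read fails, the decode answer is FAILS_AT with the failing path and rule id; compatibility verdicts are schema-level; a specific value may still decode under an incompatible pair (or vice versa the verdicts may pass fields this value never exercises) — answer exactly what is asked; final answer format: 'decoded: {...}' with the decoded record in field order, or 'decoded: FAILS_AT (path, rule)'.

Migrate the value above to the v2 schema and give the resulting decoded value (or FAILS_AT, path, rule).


each type pair in Invoice: writer, then reader
decode (reader v2):
  kind := "CLOSED"
  extras := {} (from writer scores)
  blob := null (missing; optional => null)
  read fails at latitude under R3
  => FAILS_AT (latitude, R3)
checking off the Invoice differences that do not matter here:
  renamed field scores to extras in record Invoice (alias scores declared on the renamed field) -> fires no rule on Invoice under this dialect and leaves the result unchanged
  added field blob to record Invoice: optional bytes, tag 34 (in v2 it sits immediately before latitude) -> a verdict-level change on Invoice — the shown value reads the same

decoded: FAILS_AT (latitude, R3)


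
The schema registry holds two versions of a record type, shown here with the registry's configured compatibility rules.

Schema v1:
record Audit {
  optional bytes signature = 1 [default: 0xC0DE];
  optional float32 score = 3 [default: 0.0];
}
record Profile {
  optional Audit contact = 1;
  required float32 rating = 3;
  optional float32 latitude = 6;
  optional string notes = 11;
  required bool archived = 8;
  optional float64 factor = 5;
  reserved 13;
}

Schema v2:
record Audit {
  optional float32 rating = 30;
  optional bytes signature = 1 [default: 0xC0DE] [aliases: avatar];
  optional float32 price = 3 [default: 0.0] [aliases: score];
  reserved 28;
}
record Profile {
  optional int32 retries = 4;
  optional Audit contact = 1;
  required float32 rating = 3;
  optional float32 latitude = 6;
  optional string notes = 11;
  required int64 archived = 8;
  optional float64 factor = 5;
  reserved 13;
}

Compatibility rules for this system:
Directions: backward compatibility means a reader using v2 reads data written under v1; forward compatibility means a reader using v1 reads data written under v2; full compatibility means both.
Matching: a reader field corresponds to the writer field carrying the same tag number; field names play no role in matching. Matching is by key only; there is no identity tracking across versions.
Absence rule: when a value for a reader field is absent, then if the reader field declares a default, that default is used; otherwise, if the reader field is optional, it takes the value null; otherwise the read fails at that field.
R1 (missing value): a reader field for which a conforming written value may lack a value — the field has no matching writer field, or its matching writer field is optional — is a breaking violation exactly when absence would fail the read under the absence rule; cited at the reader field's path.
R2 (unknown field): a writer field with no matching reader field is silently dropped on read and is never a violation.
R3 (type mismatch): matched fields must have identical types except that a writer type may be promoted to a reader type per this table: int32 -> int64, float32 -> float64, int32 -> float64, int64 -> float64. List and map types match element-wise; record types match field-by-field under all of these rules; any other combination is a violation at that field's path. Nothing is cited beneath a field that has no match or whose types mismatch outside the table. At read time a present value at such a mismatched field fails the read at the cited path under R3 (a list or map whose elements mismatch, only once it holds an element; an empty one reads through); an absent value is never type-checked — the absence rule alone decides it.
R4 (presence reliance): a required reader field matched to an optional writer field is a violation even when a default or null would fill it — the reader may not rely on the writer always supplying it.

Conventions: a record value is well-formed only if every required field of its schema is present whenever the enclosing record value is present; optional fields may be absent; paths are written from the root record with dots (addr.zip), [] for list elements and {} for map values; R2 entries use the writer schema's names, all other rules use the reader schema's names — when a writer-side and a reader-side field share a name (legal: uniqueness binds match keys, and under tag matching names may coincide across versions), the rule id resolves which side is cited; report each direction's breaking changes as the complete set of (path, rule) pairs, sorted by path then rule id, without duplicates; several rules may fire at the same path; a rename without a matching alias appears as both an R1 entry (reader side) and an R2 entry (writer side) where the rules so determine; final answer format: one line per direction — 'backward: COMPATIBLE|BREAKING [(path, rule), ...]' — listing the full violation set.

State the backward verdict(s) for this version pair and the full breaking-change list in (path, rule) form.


in Profile below, arrows point writer -> reader
checking backward for Profile: reader v2 against writer v1:
  no writer field matches reader retries
  contact <- contact (Audit -> Audit, writer optional)
  rating <- rating (float32 -> float32, writer required)
  latitude <- latitude (float32 -> float32, writer optional)
  notes <- notes (string -> string, writer optional)
  archived <- archived (bool -> int64, writer required)
  factor <- factor (float64 -> float64, writer optional)
  no writer field matches reader contact.rating
  contact.signature <- contact.signature (bytes -> bytes, writer optional)
  contact.price <- contact.score (float32 -> float32, writer optional)
  violation R3 at archived
  => backward: BREAKING (1)
the other Profile changes do not affect what is asked:
  renamed field score to price in record Audit (alias score declared on the renamed field) -> inert for the asked Profile verdict: nothing fires
  added field retries to record Profile: optional int32, tag 4 (in v2 it sits immediately before contact) -> inert for the asked Profile verdict: nothing fires
  added field rating to record Audit: optional float32, tag 30 (in v2 it sits immediately before signature) -> inert for the asked Profile verdict: nothing fires

backward: BREAKING [(archived, R3)]


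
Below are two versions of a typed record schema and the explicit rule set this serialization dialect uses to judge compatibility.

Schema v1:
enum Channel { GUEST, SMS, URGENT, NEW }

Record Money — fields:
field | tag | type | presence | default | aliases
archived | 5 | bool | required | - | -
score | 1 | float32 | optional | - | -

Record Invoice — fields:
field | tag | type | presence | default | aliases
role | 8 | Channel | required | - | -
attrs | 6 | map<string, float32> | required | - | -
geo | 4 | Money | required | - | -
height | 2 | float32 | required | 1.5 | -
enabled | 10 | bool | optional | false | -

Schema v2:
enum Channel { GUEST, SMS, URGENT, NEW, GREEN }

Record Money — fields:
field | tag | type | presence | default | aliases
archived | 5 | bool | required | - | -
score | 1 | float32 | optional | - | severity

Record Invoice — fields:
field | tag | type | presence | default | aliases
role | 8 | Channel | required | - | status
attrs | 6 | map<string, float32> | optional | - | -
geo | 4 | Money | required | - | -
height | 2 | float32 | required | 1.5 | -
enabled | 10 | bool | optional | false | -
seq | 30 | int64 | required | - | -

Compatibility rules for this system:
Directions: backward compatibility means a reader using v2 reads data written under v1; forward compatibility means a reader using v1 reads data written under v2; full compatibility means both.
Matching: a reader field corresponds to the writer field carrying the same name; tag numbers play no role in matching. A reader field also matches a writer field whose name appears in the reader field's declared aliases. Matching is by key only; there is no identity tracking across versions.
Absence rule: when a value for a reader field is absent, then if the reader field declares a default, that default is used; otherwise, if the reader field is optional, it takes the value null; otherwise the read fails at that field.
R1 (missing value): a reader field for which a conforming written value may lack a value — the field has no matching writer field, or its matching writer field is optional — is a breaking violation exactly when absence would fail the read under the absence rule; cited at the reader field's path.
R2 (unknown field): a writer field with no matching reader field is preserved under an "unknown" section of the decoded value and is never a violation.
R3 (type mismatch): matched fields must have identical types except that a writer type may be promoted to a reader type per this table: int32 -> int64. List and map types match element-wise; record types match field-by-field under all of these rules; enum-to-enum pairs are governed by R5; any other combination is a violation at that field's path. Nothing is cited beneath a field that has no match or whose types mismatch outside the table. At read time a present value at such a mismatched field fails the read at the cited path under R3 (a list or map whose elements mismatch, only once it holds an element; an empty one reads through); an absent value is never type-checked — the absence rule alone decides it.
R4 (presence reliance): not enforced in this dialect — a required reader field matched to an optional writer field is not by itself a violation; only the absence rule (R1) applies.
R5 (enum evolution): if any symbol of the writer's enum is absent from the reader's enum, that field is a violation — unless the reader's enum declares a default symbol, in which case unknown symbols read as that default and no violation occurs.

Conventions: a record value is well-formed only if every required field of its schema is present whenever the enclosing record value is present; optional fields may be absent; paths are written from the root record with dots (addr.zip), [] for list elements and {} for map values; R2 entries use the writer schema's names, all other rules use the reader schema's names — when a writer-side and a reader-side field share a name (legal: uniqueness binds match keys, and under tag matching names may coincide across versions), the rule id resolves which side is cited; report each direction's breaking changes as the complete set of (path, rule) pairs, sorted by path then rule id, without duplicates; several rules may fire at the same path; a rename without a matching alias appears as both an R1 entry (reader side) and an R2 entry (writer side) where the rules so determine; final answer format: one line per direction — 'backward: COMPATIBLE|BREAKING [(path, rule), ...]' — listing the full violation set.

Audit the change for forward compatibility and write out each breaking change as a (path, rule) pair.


forward: BREAKING [(attrs, R1), (role, R5)]

the writer's type comes first in each Invoice pair
forward analysis of Invoice with v1 as reader and v2 as writer:
  writer required, Channel -> Channel: reader role maps from writer role
  writer optional, map<string, float32> -> map<string, float32>: reader attrs maps from writer attrs
  writer required, Money -> Money: reader geo maps from writer geo
  writer required, float32 -> float32: reader height maps from writer height
  writer optional, bool -> bool: reader enabled maps from writer enabled
  leftover writer field: seq
  writer required, bool -> bool: reader geo.archived maps from writer geo.archived
  writer optional, float32 -> float32: reader geo.score maps from writer geo.score
  violation R1 at attrs
  violation R5 at role
  => forward: BREAKING (2)
the rest of the Invoice diff is inert for this question:
  added field seq to record Invoice: required int64, tag 30 (in v2 it sits last) -> its effect on Invoice is confined to the backward direction, not asked


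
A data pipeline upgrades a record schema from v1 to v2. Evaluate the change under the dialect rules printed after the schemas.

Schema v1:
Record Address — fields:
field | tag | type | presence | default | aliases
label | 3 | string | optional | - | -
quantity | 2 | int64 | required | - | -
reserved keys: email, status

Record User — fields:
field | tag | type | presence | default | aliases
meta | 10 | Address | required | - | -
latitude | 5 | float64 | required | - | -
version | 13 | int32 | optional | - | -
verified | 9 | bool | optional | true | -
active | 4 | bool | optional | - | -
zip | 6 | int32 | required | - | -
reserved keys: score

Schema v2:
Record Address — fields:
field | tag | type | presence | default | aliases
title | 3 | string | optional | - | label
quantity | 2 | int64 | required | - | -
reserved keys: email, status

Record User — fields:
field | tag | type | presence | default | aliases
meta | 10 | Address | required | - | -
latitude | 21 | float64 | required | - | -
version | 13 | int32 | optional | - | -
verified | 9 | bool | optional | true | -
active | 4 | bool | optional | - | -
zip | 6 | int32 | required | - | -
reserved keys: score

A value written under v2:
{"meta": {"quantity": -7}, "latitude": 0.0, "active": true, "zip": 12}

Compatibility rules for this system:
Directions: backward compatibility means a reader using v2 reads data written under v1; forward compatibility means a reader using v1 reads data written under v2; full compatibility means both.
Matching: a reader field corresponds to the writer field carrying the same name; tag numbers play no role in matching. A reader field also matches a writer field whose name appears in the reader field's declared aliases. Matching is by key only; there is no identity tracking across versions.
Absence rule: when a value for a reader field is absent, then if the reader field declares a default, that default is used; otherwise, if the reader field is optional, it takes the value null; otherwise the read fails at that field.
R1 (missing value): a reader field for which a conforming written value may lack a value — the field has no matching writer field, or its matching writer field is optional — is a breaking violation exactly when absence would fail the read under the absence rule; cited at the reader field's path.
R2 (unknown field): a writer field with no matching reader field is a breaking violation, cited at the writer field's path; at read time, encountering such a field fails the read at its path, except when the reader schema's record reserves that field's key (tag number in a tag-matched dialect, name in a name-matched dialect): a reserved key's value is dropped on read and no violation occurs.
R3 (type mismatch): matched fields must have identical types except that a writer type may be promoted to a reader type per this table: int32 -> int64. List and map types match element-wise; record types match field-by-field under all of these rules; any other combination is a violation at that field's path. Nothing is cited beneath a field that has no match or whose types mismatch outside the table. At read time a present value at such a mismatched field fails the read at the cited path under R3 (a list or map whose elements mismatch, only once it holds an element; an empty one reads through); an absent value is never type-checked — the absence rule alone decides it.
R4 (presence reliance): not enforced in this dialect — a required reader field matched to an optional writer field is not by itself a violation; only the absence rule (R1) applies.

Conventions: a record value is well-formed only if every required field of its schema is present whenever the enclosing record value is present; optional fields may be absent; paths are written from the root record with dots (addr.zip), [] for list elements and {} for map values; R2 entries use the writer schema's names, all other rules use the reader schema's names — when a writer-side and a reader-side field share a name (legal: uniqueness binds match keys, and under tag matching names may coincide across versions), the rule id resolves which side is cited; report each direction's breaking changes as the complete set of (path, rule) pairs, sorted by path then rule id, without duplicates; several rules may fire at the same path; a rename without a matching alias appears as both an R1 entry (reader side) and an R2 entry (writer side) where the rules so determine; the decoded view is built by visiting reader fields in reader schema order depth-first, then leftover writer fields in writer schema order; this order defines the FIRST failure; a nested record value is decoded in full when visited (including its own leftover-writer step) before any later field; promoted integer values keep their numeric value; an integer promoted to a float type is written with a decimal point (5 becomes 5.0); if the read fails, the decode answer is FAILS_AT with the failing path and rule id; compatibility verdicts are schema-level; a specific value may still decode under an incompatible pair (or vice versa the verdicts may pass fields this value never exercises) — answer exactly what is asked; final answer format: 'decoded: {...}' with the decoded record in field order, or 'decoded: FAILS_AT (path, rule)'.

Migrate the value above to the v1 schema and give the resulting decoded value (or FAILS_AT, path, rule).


decoded: {"meta": {"label": null, "quantity": -7}, "latitude": 0.0, "version": null, "verified": true, "active": true, "zip": 12}

arrows below run writer -> reader for User
decoding the User value with the v1 reader:
  meta.label := null (absent, optional -> null)
  meta.quantity := -7
  latitude := 0.0
  version := null (absent, optional -> null)
  verified := true (absent -> default)
  active := true
  zip := 12
  => decoded: {"meta": {"label": null, "quantity": -7}, "latitude": 0.0, "version": null, "verified": true, "active": true, "zip": 12}
remaining User differences; none change what is asked:
  field latitude in record User: tag 5 changed to 21 -> no rule fires on it and the decoded User view is identical with or without it
  renamed field label to title in record Address (alias label declared on the renamed field) -> schema-level compatibility only; this User value's decode is unchanged
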